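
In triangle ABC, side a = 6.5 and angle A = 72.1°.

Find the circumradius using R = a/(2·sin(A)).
R = a/(2·sin(A)) = 6.5/(2·sin(72.1°))
sin(72.1°) ≈ 0.951594
R ≈ 6.5/(2·0.951594) = 6.5/1.90319 ≈ 3.41532

R = 3.415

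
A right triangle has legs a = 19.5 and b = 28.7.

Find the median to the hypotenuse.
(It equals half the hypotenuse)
Hypotenuse c = √(a² + b²) = √(380.25 + 823.69) = √1203.94 ≈ 34.6978
Median to hypotenuse = c/2 ≈ 34.6978/2 ≈ 17.3489

Median = 17.35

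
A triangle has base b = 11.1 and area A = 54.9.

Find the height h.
A = ½·b·h  ⇒  h = 2A/b = 2·54.9/11.1 = 109.8/11.1 ≈ 9.89189

h = 9.892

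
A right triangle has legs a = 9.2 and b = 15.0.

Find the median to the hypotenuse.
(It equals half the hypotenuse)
Hypotenuse c = √(a² + b²) = √(84.64 + 225) = √309.64 ≈ 17.5966
Median to hypotenuse = c/2 ≈ 17.5966/2 ≈ 8.7983

Median = 8.798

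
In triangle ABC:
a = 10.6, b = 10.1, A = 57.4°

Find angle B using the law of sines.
a/sin(A) = b/sin(B)  ⇒  sin(B) = b·sin(A)/a = 10.1·sin(57.4°)/10.6
sin(57.4°) ≈ 0.842452
sin(B) ≈ 10.1·0.842452/10.6 ≈ 8.50877/10.6 ≈ 0.802714
B = arcsin(0.802714) ≈ 53.3901°
(Since b ≤ a we need B ≤ A, so the obtuse alternative 180° − 53.3901° ≈ 126.61° is rejected.)

B = 53.39°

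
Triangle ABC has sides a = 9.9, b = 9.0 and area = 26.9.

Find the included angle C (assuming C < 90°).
Area = ½·a·b·sin(C)  ⇒  sin(C) = 2·Area/(a·b) = 2·26.9/(9.9·9.0) = 53.8/89.1 ≈ 0.603816
C = arcsin(0.603816) ≈ 37.1437° (taking the acute solution since C < 90°)

C = 37.14°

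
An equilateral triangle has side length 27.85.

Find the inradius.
r = Area/s with s the semi-perimeter.
Area = (√3/4)·27.85² = (√3/4)·775.6225 ≈ 0.433013·775.6225 ≈ 335.854
s = 3·27.85/2 = 41.775
r ≈ 335.854/41.775 ≈ 8.0396
(Equivalently r = side/(2√3) = 27.85/3.4641 ≈ 8.0396.)

r = 8.04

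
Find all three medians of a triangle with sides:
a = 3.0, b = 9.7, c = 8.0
Median formula: m_a = ½√(2b² + 2c² − a²) (and cyclically). a² = 9, b² = 94.09, c² = 64.
m_a = ½√(2·94.09 + 2·64 − 9) = ½√307.18 ≈ ½·17.5266 ≈ 8.76328
m_b = ½√(2·9 + 2·64 − 94.09) = ½√51.91 ≈ ½·7.20486 ≈ 3.60243
m_c = ½√(2·9 + 2·94.09 − 64) = ½√142.18 ≈ ½·11.9239 ≈ 5.96196

m_a = 8.763, m_b = 3.602, m_c = 5.962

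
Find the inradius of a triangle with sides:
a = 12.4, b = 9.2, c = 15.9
r = Area/s where s is the semi-perimeter.
s = (12.4 + 9.2 + 15.9)/2 = 37.5/2 = 18.75
Area = √(s(s−a)(s−b)(s−c)) = √(18.75·6.35·9.55·2.85) ≈ √3240.58 ≈ 56.9261
r ≈ 56.9261/18.75 ≈ 3.03606

r = 3.036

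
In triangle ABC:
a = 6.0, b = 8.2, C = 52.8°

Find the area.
Two sides and the included angle (SAS): A = ½·a·b·sin(C) = ½·6.0·8.2·sin(52.8°)
sin(52.8°) ≈ 0.79653
A ≈ ½·49.2·0.79653 = 24.6·0.79653 ≈ 19.5946

Area = 19.59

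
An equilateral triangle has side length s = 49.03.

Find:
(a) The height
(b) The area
(a) The height splits the triangle into two 30-60-90 halves: h = s·√3/2 = 49.03·1.73205/2 ≈ 84.9225/2 ≈ 42.4612
(b) Area = (√3/4)·s² = (√3/4)·49.03² = (√3/4)·2403.9409 ≈ 0.433013·2403.9409 ≈ 1040.94

Height = 42.46, Area = 1041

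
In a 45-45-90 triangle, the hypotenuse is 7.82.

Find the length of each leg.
In a 45-45-90 triangle hypotenuse = leg·√2, so leg = hypotenuse/√2.
Leg = 7.82/√2 ≈ 7.82/1.41421 ≈ 5.52958

Each leg = 5.53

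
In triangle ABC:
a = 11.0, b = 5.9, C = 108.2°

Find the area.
Two sides and the included angle (SAS): A = ½·a·b·sin(C) = ½·11.0·5.9·sin(108.2°)
sin(108.2°) ≈ 0.949972
A ≈ ½·64.9·0.949972 = 32.45·0.949972 ≈ 30.8266

Area = 30.83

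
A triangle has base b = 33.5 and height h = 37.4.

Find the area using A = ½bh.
A = ½·b·h = ½·33.5·37.4 = ½·1252.9 = 626.45

Area = 626.45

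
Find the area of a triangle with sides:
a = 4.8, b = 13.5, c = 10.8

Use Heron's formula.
s = (4.8 + 13.5 + 10.8)/2 = 29.1/2 = 14.55
s − a = 9.75, s − b = 1.05, s − c = 3.75
s(s−a)(s−b)(s−c) = 14.55·9.75·1.05·3.75 ≈ 558.584
Area = √558.584 ≈ 23.6344

Area = 23.63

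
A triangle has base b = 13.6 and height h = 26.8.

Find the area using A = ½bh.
A = ½·b·h = ½·13.6·26.8 = ½·364.48 = 182.24

Area = 182.24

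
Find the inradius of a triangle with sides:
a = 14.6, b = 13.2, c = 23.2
r = Area/s where s is the semi-perimeter.
s = (14.6 + 13.2 + 23.2)/2 = 51/2 = 25.5
Area = √(s(s−a)(s−b)(s−c)) = √(25.5·10.9·12.3·2.3) ≈ √7863.21 ≈ 88.6747
r ≈ 88.6747/25.5 ≈ 3.47744

r = 3.477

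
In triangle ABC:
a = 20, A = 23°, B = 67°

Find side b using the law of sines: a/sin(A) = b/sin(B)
a/sin(A) = b/sin(B)  ⇒  b = a·sin(B)/sin(A) = 20·sin(67°)/sin(23°)
sin(67°) ≈ 0.920505, sin(23°) ≈ 0.390731
b ≈ 20·0.920505/0.390731 ≈ 18.4101/0.390731 ≈ 47.117

b = 47.12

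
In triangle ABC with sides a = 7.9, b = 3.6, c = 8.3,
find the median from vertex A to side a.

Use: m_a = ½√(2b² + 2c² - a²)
m_a = ½√(2·3.6² + 2·8.3² − 7.9²) = ½√(2·12.96 + 2·68.89 − 62.41) = ½√(25.92 + 137.78 − 62.41) = ½√101.29
√101.29 ≈ 10.0643, so m_a ≈ 5.03215

m_a = 5.032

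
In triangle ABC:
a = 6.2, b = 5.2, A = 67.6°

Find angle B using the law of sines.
a/sin(A) = b/sin(B)  ⇒  sin(B) = b·sin(A)/a = 5.2·sin(67.6°)/6.2
sin(67.6°) ≈ 0.924546
sin(B) ≈ 5.2·0.924546/6.2 ≈ 4.80764/6.2 ≈ 0.775426
B = arcsin(0.775426) ≈ 50.8436°
(Since b ≤ a we need B ≤ A, so the obtuse alternative 180° − 50.8436° ≈ 129.156° is rejected.)

B = 50.84°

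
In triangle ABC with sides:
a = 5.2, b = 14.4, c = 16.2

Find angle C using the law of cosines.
c² = a² + b² − 2ab·cos(C)  ⇒  cos(C) = (a² + b² − c²)/(2ab)
cos(C) = (5.2² + 14.4² − 16.2²)/(2·5.2·14.4) = (27.04 + 207.36 − 262.44)/149.76 = -28.04/149.76 ≈ -0.187233
C = arccos(-0.187233) ≈ 100.791°

C = 100.8°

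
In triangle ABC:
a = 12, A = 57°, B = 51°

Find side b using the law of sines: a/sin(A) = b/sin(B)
a/sin(A) = b/sin(B)  ⇒  b = a·sin(B)/sin(A) = 12·sin(51°)/sin(57°)
sin(51°) ≈ 0.777146, sin(57°) ≈ 0.838671
b ≈ 12·0.777146/0.838671 ≈ 9.32575/0.838671 ≈ 11.1197

b = 11.12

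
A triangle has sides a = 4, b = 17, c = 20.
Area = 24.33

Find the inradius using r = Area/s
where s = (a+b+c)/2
s = (4 + 17 + 20)/2 = 41/2 = 20.5
r = Area/s = 24.33/20.5 ≈ 1.18683

r = 1.187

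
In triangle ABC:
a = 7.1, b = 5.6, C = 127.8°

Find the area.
Two sides and the included angle (SAS): A = ½·a·b·sin(C) = ½·7.1·5.6·sin(127.8°)
sin(127.8°) ≈ 0.790155
A ≈ ½·39.76·0.790155 = 19.88·0.790155 ≈ 15.7083

Area = 15.71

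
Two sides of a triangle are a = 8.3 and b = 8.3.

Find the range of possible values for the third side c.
Triangle inequality: |a − b| < c < a + b
|a − b| = |8.3 − 8.3| = 0
a + b = 8.3 + 8.3 = 16.6

0 < c < 16.6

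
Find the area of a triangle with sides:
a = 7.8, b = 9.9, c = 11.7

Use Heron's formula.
s = (7.8 + 9.9 + 11.7)/2 = 29.4/2 = 14.7
s − a = 6.9, s − b = 4.8, s − c = 3
s(s−a)(s−b)(s−c) = 14.7·6.9·4.8·3 ≈ 1460.59
Area = √1460.59 ≈ 38.2177

Area = 38.22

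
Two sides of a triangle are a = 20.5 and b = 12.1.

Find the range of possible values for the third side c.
Triangle inequality: |a − b| < c < a + b
|a − b| = |20.5 − 12.1| = 8.4
a + b = 20.5 + 12.1 = 32.6

8.4 < c < 32.6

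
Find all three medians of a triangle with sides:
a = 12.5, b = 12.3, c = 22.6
Median formula: m_a = ½√(2b² + 2c² − a²) (and cyclically). a² = 156.25, b² = 151.29, c² = 510.76.
m_a = ½√(2·151.29 + 2·510.76 − 156.25) = ½√1167.85 ≈ ½·34.1738 ≈ 17.0869
m_b = ½√(2·156.25 + 2·510.76 − 151.29) = ½√1182.73 ≈ ½·34.3908 ≈ 17.1954
m_c = ½√(2·156.25 + 2·151.29 − 510.76) = ½√104.32 ≈ ½·10.2137 ≈ 5.10686

m_a = 17.09, m_b = 17.2, m_c = 5.107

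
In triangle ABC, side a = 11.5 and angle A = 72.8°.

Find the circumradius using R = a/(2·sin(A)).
R = a/(2·sin(A)) = 11.5/(2·sin(72.8°))
sin(72.8°) ≈ 0.955278
R ≈ 11.5/(2·0.955278) = 11.5/1.91056 ≈ 6.01919

R = 6.019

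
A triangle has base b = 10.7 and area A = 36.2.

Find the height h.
A = ½·b·h  ⇒  h = 2A/b = 2·36.2/10.7 = 72.4/10.7 ≈ 6.76636

h = 6.766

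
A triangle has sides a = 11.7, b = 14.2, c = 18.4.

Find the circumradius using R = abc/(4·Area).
First find the area with Heron's formula.
s = (11.7 + 14.2 + 18.4)/2 = 22.15
Area = √(s(s−a)(s−b)(s−c)) = √(22.15·10.45·7.95·3.75) ≈ √6900.62 ≈ 83.07
abc = 11.7·14.2·18.4 = 3056.976
R = abc/(4·Area) ≈ 3056.976/(4·83.07) = 3056.976/332.28 ≈ 9.2

R = 9.2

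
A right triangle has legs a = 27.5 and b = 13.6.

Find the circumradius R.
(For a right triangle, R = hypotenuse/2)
Hypotenuse c = √(a² + b²) = √(756.25 + 184.96) = √941.21 ≈ 30.6791
R = c/2 ≈ 30.6791/2 ≈ 15.3396

R = 15.34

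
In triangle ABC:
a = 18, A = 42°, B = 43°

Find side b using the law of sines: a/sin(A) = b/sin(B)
a/sin(A) = b/sin(B)  ⇒  b = a·sin(B)/sin(A) = 18·sin(43°)/sin(42°)
sin(43°) ≈ 0.681998, sin(42°) ≈ 0.669131
b ≈ 18·0.681998/0.669131 ≈ 12.276/0.669131 ≈ 18.3462

b = 18.35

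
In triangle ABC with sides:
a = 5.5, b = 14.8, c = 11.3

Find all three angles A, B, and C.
Law of cosines for each angle (a² = 30.25, b² = 219.04, c² = 127.69):
cos(A) = (b² + c² − a²)/(2bc) = (219.04 + 127.69 − 30.25)/(2·14.8·11.3) = 316.48/334.48 ≈ 0.946185  ⇒  A ≈ 18.8823°
cos(B) = (a² + c² − b²)/(2ac) = (30.25 + 127.69 − 219.04)/(2·5.5·11.3) = -61.1/124.3 ≈ -0.491553  ⇒  B ≈ 119.443°
cos(C) = (a² + b² − c²)/(2ab) = (30.25 + 219.04 − 127.69)/(2·5.5·14.8) = 121.6/162.8 ≈ 0.746929  ⇒  C ≈ 41.675°
Check: A + B + C ≈ 180°

A = 18.88°, B = 119.4°, C = 41.67°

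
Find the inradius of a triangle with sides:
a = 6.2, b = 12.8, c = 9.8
r = Area/s where s is the semi-perimeter.
s = (6.2 + 12.8 + 9.8)/2 = 28.8/2 = 14.4
Area = √(s(s−a)(s−b)(s−c)) = √(14.4·8.2·1.6·4.6) ≈ √869.069 ≈ 29.48
r ≈ 29.48/14.4 ≈ 2.04722

r = 2.047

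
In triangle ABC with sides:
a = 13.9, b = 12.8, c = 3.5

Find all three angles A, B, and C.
Law of cosines for each angle (a² = 193.21, b² = 163.84, c² = 12.25):
cos(A) = (b² + c² − a²)/(2bc) = (163.84 + 12.25 − 193.21)/(2·12.8·3.5) = -17.12/89.6 ≈ -0.191071  ⇒  A ≈ 101.015°
cos(B) = (a² + c² − b²)/(2ac) = (193.21 + 12.25 − 163.84)/(2·13.9·3.5) = 41.62/97.3 ≈ 0.427749  ⇒  B ≈ 64.6752°
cos(C) = (a² + b² − c²)/(2ab) = (193.21 + 163.84 − 12.25)/(2·13.9·12.8) = 344.8/355.84 ≈ 0.968975  ⇒  C ≈ 14.3095°
Check: A + B + C ≈ 180°

A = 101°, B = 64.68°, C = 14.31°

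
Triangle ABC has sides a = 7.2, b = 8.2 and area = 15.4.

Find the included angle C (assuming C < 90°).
Area = ½·a·b·sin(C)  ⇒  sin(C) = 2·Area/(a·b) = 2·15.4/(7.2·8.2) = 30.8/59.04 ≈ 0.52168
C = arcsin(0.52168) ≈ 31.445° (taking the acute solution since C < 90°)

C = 31.45°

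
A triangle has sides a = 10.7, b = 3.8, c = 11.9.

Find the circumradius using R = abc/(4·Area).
First find the area with Heron's formula.
s = (10.7 + 3.8 + 11.9)/2 = 13.2
Area = √(s(s−a)(s−b)(s−c)) = √(13.2·2.5·9.4·1.3) ≈ √403.26 ≈ 20.0813
abc = 10.7·3.8·11.9 = 483.854
R = abc/(4·Area) ≈ 483.854/(4·20.0813) = 483.854/80.3253 ≈ 6.02368

R = 6.024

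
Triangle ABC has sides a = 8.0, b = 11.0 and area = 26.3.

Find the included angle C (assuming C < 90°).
Area = ½·a·b·sin(C)  ⇒  sin(C) = 2·Area/(a·b) = 2·26.3/(8.0·11.0) = 52.6/88 ≈ 0.597727
C = arcsin(0.597727) ≈ 36.7073° (taking the acute solution since C < 90°)

C = 36.71°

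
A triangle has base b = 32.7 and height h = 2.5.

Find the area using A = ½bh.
A = ½·b·h = ½·32.7·2.5 = ½·81.75 = 40.875

Area = 40.875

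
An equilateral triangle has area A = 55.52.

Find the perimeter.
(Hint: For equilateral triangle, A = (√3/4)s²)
A = (√3/4)s²  ⇒  s² = 4A/√3 = 4·55.52/√3 = 222.08/1.73205 ≈ 128.218
s ≈ √128.218 ≈ 11.3233
Perimeter = 3s ≈ 3·11.3233 ≈ 33.97

Perimeter = 33.97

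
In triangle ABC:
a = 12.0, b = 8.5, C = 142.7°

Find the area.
Two sides and the included angle (SAS): A = ½·a·b·sin(C) = ½·12.0·8.5·sin(142.7°)
sin(142.7°) ≈ 0.605988
A ≈ ½·102·0.605988 = 51·0.605988 ≈ 30.9054

Area = 30.91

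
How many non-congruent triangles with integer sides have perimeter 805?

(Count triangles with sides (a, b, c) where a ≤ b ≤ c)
Let a ≤ b ≤ c with a + b + c = 805. The only binding inequality is a + b > c, i.e. 805 − c > c, so c < 805/2; and c ≥ 805/3 since c is the largest side.
So 269 ≤ c ≤ 402. For each c, b runs from ⌈(805 − c)/2⌉ up to c (then a = 805 − b − c satisfies 1 ≤ a ≤ b automatically), giving c − ⌈(805 − c)/2⌉ + 1 choices.
Summing over c: 2 + 3 + 5 + 6 + … + 200 + 201  (134 terms, c = 269, …, 402) = 13601
Check (closed form: nearest integer to p²/48 for even p, (p+3)²/48 for odd p): (805+3)²/48 = 808²/48 = 652864/48 ≈ 13601.33 → 13601

13601 triangles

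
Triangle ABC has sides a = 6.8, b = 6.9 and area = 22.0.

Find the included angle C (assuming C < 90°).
Area = ½·a·b·sin(C)  ⇒  sin(C) = 2·Area/(a·b) = 2·22.0/(6.8·6.9) = 44/46.92 ≈ 0.937766
C = arcsin(0.937766) ≈ 69.6798° (taking the acute solution since C < 90°)

C = 69.68°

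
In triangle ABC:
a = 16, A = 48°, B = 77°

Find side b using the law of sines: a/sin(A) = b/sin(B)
a/sin(A) = b/sin(B)  ⇒  b = a·sin(B)/sin(A) = 16·sin(77°)/sin(48°)
sin(77°) ≈ 0.97437, sin(48°) ≈ 0.743145
b ≈ 16·0.97437/0.743145 ≈ 15.5899/0.743145 ≈ 20.9783

b = 20.98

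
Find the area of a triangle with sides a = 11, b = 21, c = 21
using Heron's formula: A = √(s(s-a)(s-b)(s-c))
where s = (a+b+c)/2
s = (11 + 21 + 21)/2 = 53/2 = 26.5
s − a = 15.5, s − b = 5.5, s − c = 5.5
s(s−a)(s−b)(s−c) = 26.5·15.5·5.5·5.5 = 12425.1875
Area = √12425.1875 ≈ 111.468

s = 26.5, Area = 111.5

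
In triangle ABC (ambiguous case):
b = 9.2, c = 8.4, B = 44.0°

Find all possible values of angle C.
b/sin(B) = c/sin(C)  ⇒  sin(C) = c·sin(B)/b = 8.4·sin(44.0°)/9.2
sin(44.0°) ≈ 0.694658
sin(C) ≈ 8.4·0.694658/9.2 ≈ 5.83513/9.2 ≈ 0.634253
Candidate 1: C₁ = arcsin(0.634253) ≈ 39.3646°  →  A = 180° − 44.0° − 39.3646° ≈ 96.6354° > 0, valid
Candidate 2: C₂ = 180° − C₁ ≈ 140.635°  →  A = 180° − 44.0° − 140.635° ≈ -4.6354° ≤ 0, not a valid triangle

C = 39.36° (one solution)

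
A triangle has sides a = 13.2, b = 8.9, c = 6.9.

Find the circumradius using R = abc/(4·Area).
First find the area with Heron's formula.
s = (13.2 + 8.9 + 6.9)/2 = 14.5
Area = √(s(s−a)(s−b)(s−c)) = √(14.5·1.3·5.6·7.6) ≈ √802.256 ≈ 28.3241
abc = 13.2·8.9·6.9 = 810.612
R = abc/(4·Area) ≈ 810.612/(4·28.3241) = 810.612/113.296 ≈ 7.15478

R = 7.155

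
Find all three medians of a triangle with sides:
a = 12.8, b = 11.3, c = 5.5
Median formula: m_a = ½√(2b² + 2c² − a²) (and cyclically). a² = 163.84, b² = 127.69, c² = 30.25.
m_a = ½√(2·127.69 + 2·30.25 − 163.84) = ½√152.04 ≈ ½·12.3305 ≈ 6.16523
m_b = ½√(2·163.84 + 2·30.25 − 127.69) = ½√260.49 ≈ ½·16.1397 ≈ 8.06985
m_c = ½√(2·163.84 + 2·127.69 − 30.25) = ½√552.81 ≈ ½·23.5119 ≈ 11.756

m_a = 6.165, m_b = 8.07, m_c = 11.76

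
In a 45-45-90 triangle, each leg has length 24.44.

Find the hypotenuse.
In a 45-45-90 triangle the sides are in ratio 1 : 1 : √2, so hypotenuse = leg·√2.
Hypotenuse = 24.44·√2 ≈ 24.44·1.41421 ≈ 34.5634

Hypotenuse = 24.44√2 = 34.56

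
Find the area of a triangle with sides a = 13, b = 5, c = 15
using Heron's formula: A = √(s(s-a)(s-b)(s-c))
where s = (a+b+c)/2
s = (13 + 5 + 15)/2 = 33/2 = 16.5
s − a = 3.5, s − b = 11.5, s − c = 1.5
s(s−a)(s−b)(s−c) = 16.5·3.5·11.5·1.5 = 996.1875
Area = √996.1875 ≈ 31.5624

s = 16.5, Area = 31.56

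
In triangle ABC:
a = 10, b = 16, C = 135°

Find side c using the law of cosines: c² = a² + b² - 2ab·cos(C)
c² = 10² + 16² − 2·10·16·cos(135°)
cos(135°) ≈ -0.707107
c² ≈ 100 + 256 − 320·(-0.707107) ≈ 356 + 226.274 ≈ 582.274
c ≈ √582.274 ≈ 24.1304

c = 24.13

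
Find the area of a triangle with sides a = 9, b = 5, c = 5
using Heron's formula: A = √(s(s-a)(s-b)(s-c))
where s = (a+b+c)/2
s = (9 + 5 + 5)/2 = 19/2 = 9.5
s − a = 0.5, s − b = 4.5, s − c = 4.5
s(s−a)(s−b)(s−c) = 9.5·0.5·4.5·4.5 = 96.1875
Area = √96.1875 ≈ 9.80752

s = 9.5, Area = 9.808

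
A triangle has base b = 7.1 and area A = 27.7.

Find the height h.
A = ½·b·h  ⇒  h = 2A/b = 2·27.7/7.1 = 55.4/7.1 ≈ 7.80282

h = 7.803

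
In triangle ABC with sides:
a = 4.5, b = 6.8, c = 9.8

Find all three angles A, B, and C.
Law of cosines for each angle (a² = 20.25, b² = 46.24, c² = 96.04):
cos(A) = (b² + c² − a²)/(2bc) = (46.24 + 96.04 − 20.25)/(2·6.8·9.8) = 122.03/133.28 ≈ 0.915591  ⇒  A ≈ 23.7102°
cos(B) = (a² + c² − b²)/(2ac) = (20.25 + 96.04 − 46.24)/(2·4.5·9.8) = 70.05/88.2 ≈ 0.794218  ⇒  B ≈ 37.4186°
cos(C) = (a² + b² − c²)/(2ab) = (20.25 + 46.24 − 96.04)/(2·4.5·6.8) = -29.55/61.2 ≈ -0.482843  ⇒  C ≈ 118.871°
Check: A + B + C ≈ 180°

A = 23.71°, B = 37.42°, C = 118.9°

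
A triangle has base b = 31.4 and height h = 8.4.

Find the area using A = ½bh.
A = ½·b·h = ½·31.4·8.4 = ½·263.76 = 131.88

Area = 131.88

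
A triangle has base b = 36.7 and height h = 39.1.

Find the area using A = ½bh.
A = ½·b·h = ½·36.7·39.1 = ½·1434.97 = 717.485

Area = 717.485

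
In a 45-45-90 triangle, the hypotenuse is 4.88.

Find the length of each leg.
In a 45-45-90 triangle hypotenuse = leg·√2, so leg = hypotenuse/√2.
Leg = 4.88/√2 ≈ 4.88/1.41421 ≈ 3.45068

Each leg = 3.451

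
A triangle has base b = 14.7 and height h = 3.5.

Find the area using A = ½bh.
A = ½·b·h = ½·14.7·3.5 = ½·51.45 = 25.725

Area = 25.725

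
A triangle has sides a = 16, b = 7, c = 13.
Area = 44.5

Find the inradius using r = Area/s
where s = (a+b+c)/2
s = (16 + 7 + 13)/2 = 36/2 = 18
r = Area/s = 44.5/18 ≈ 2.47222

r = 2.472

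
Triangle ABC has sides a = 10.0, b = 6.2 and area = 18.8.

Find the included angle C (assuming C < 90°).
Area = ½·a·b·sin(C)  ⇒  sin(C) = 2·Area/(a·b) = 2·18.8/(10.0·6.2) = 37.6/62 ≈ 0.606452
C = arcsin(0.606452) ≈ 37.3334° (taking the acute solution since C < 90°)

C = 37.33°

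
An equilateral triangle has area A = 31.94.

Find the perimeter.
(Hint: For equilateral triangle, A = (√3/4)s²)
A = (√3/4)s²  ⇒  s² = 4A/√3 = 4·31.94/√3 = 127.76/1.73205 ≈ 73.7623
s ≈ √73.7623 ≈ 8.5885
Perimeter = 3s ≈ 3·8.5885 ≈ 25.7655

Perimeter = 25.77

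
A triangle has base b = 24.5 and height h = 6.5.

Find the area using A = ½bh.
A = ½·b·h = ½·24.5·6.5 = ½·159.25 = 79.625

Area = 79.625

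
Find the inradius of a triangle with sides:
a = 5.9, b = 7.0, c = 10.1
r = Area/s where s is the semi-perimeter.
s = (5.9 + 7.0 + 10.1)/2 = 23/2 = 11.5
Area = √(s(s−a)(s−b)(s−c)) = √(11.5·5.6·4.5·1.4) ≈ √405.72 ≈ 20.1425
r ≈ 20.1425/11.5 ≈ 1.75152

r = 1.752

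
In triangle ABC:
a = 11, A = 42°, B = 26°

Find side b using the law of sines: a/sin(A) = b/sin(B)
a/sin(A) = b/sin(B)  ⇒  b = a·sin(B)/sin(A) = 11·sin(26°)/sin(42°)
sin(26°) ≈ 0.438371, sin(42°) ≈ 0.669131
b ≈ 11·0.438371/0.669131 ≈ 4.82208/0.669131 ≈ 7.20649

b = 7.206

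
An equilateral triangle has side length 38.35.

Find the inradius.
r = Area/s with s the semi-perimeter.
Area = (√3/4)·38.35² = (√3/4)·1470.7225 ≈ 0.433013·1470.7225 ≈ 636.842
s = 3·38.35/2 = 57.525
r ≈ 636.842/57.525 ≈ 11.0707
(Equivalently r = side/(2√3) = 38.35/3.4641 ≈ 11.0707.)

r = 11.07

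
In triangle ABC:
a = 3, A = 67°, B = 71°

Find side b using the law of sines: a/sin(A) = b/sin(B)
a/sin(A) = b/sin(B)  ⇒  b = a·sin(B)/sin(A) = 3·sin(71°)/sin(67°)
sin(71°) ≈ 0.945519, sin(67°) ≈ 0.920505
b ≈ 3·0.945519/0.920505 ≈ 2.83656/0.920505 ≈ 3.08152

b = 3.082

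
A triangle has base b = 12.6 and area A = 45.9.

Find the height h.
A = ½·b·h  ⇒  h = 2A/b = 2·45.9/12.6 = 91.8/12.6 ≈ 7.28571

h = 7.286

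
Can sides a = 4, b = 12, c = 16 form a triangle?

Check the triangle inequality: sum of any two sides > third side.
a + b vs c: 4 + 12 = 16 ≤ 16  ✗
a + c vs b: 4 + 16 = 20 > 12  ✓
b + c vs a: 12 + 16 = 28 > 4  ✓

No: 4 + 12 = 16 is not > 16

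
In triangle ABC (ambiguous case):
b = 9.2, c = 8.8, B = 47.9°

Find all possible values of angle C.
b/sin(B) = c/sin(C)  ⇒  sin(C) = c·sin(B)/b = 8.8·sin(47.9°)/9.2
sin(47.9°) ≈ 0.741976
sin(C) ≈ 8.8·0.741976/9.2 ≈ 6.52939/9.2 ≈ 0.709716
Candidate 1: C₁ = arcsin(0.709716) ≈ 45.2118°  →  A = 180° − 47.9° − 45.2118° ≈ 86.8882° > 0, valid
Candidate 2: C₂ = 180° − C₁ ≈ 134.788°  →  A = 180° − 47.9° − 134.788° ≈ -2.6882° ≤ 0, not a valid triangle

C = 45.21° (one solution)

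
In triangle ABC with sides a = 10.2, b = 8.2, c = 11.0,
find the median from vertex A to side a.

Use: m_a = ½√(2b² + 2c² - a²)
m_a = ½√(2·8.2² + 2·11.0² − 10.2²) = ½√(2·67.24 + 2·121 − 104.04) = ½√(134.48 + 242 − 104.04) = ½√272.44
√272.44 ≈ 16.5058, so m_a ≈ 8.25288

m_a = 8.253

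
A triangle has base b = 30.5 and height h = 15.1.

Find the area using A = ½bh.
A = ½·b·h = ½·30.5·15.1 = ½·460.55 = 230.275

Area = 230.275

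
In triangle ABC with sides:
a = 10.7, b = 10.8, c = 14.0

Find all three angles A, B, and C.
Law of cosines for each angle (a² = 114.49, b² = 116.64, c² = 196):
cos(A) = (b² + c² − a²)/(2bc) = (116.64 + 196 − 114.49)/(2·10.8·14.0) = 198.15/302.4 ≈ 0.655258  ⇒  A ≈ 49.0608°
cos(B) = (a² + c² − b²)/(2ac) = (114.49 + 196 − 116.64)/(2·10.7·14.0) = 193.85/299.6 ≈ 0.647029  ⇒  B ≈ 49.682°
cos(C) = (a² + b² − c²)/(2ab) = (114.49 + 116.64 − 196)/(2·10.7·10.8) = 35.13/231.12 ≈ 0.151999  ⇒  C ≈ 81.2572°
Check: A + B + C ≈ 180°

A = 49.06°, B = 49.68°, C = 81.26°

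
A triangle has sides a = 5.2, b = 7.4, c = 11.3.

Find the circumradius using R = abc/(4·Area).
First find the area with Heron's formula.
s = (5.2 + 7.4 + 11.3)/2 = 11.95
Area = √(s(s−a)(s−b)(s−c)) = √(11.95·6.75·4.55·0.65) ≈ √238.559 ≈ 15.4454
abc = 5.2·7.4·11.3 = 434.824
R = abc/(4·Area) ≈ 434.824/(4·15.4454) = 434.824/61.7815 ≈ 7.0381

R = 7.038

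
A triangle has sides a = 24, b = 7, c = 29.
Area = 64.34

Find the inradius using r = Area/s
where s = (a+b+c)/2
s = (24 + 7 + 29)/2 = 60/2 = 30
r = Area/s = 64.34/30 ≈ 2.14467

r = 2.145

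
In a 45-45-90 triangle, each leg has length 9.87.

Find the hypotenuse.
In a 45-45-90 triangle the sides are in ratio 1 : 1 : √2, so hypotenuse = leg·√2.
Hypotenuse = 9.87·√2 ≈ 9.87·1.41421 ≈ 13.9583

Hypotenuse = 9.87√2 = 13.96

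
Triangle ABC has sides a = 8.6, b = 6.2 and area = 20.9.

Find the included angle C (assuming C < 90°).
Area = ½·a·b·sin(C)  ⇒  sin(C) = 2·Area/(a·b) = 2·20.9/(8.6·6.2) = 41.8/53.32 ≈ 0.783946
C = arcsin(0.783946) ≈ 51.6233° (taking the acute solution since C < 90°)

C = 51.62°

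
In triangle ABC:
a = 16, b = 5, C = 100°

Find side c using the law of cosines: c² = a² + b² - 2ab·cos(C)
c² = 16² + 5² − 2·16·5·cos(100°)
cos(100°) ≈ -0.173648
c² ≈ 256 + 25 − 160·(-0.173648) ≈ 281 + 27.7837 ≈ 308.784
c ≈ √308.784 ≈ 17.5722

c = 17.57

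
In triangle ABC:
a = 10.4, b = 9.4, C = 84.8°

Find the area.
Two sides and the included angle (SAS): A = ½·a·b·sin(C) = ½·10.4·9.4·sin(84.8°)
sin(84.8°) ≈ 0.995884
A ≈ ½·97.76·0.995884 = 48.88·0.995884 ≈ 48.6788

Area = 48.68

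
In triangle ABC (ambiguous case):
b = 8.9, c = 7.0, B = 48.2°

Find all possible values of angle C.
b/sin(B) = c/sin(C)  ⇒  sin(C) = c·sin(B)/b = 7.0·sin(48.2°)/8.9
sin(48.2°) ≈ 0.745476
sin(C) ≈ 7.0·0.745476/8.9 ≈ 5.21833/8.9 ≈ 0.586329
Candidate 1: C₁ = arcsin(0.586329) ≈ 35.897°  →  A = 180° − 48.2° − 35.897° ≈ 95.903° > 0, valid
Candidate 2: C₂ = 180° − C₁ ≈ 144.103°  →  A = 180° − 48.2° − 144.103° ≈ -12.303° ≤ 0, not a valid triangle

C = 35.9° (one solution)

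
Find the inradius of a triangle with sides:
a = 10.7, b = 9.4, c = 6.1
r = Area/s where s is the semi-perimeter.
s = (10.7 + 9.4 + 6.1)/2 = 26.2/2 = 13.1
Area = √(s(s−a)(s−b)(s−c)) = √(13.1·2.4·3.7·7) ≈ √814.296 ≈ 28.5359
r ≈ 28.5359/13.1 ≈ 2.17831

r = 2.178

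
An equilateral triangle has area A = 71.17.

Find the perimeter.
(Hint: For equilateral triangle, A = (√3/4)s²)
A = (√3/4)s²  ⇒  s² = 4A/√3 = 4·71.17/√3 = 284.68/1.73205 ≈ 164.36
s ≈ √164.36 ≈ 12.8203
Perimeter = 3s ≈ 3·12.8203 ≈ 38.4609

Perimeter = 38.46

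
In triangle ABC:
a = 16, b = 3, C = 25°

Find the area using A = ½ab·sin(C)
A = ½·a·b·sin(C) = ½·16·3·sin(25°)
sin(25°) ≈ 0.422618
A ≈ ½·48·0.422618 = 24·0.422618 ≈ 10.1428

Area = 10.14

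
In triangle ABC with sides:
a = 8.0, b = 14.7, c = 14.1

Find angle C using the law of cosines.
c² = a² + b² − 2ab·cos(C)  ⇒  cos(C) = (a² + b² − c²)/(2ab)
cos(C) = (8.0² + 14.7² − 14.1²)/(2·8.0·14.7) = (64 + 216.09 − 198.81)/235.2 = 81.28/235.2 ≈ 0.345578
C = arccos(0.345578) ≈ 69.7829°

C = 69.78°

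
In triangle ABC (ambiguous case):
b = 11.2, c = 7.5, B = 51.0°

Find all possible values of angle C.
b/sin(B) = c/sin(C)  ⇒  sin(C) = c·sin(B)/b = 7.5·sin(51.0°)/11.2
sin(51.0°) ≈ 0.777146
sin(C) ≈ 7.5·0.777146/11.2 ≈ 5.82859/11.2 ≈ 0.52041
Candidate 1: C₁ = arcsin(0.52041) ≈ 31.3598°  →  A = 180° − 51.0° − 31.3598° ≈ 97.6402° > 0, valid
Candidate 2: C₂ = 180° − C₁ ≈ 148.64°  →  A = 180° − 51.0° − 148.64° ≈ -19.6402° ≤ 0, not a valid triangle

C = 31.36° (one solution)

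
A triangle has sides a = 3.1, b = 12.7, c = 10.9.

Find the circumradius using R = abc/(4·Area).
First find the area with Heron's formula.
s = (3.1 + 12.7 + 10.9)/2 = 13.35
Area = √(s(s−a)(s−b)(s−c)) = √(13.35·10.25·0.65·2.45) ≈ √217.914 ≈ 14.7619
abc = 3.1·12.7·10.9 = 429.133
R = abc/(4·Area) ≈ 429.133/(4·14.7619) = 429.133/59.0476 ≈ 7.26758

R = 7.268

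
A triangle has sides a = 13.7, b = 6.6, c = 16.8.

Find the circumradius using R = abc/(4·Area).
First find the area with Heron's formula.
s = (13.7 + 6.6 + 16.8)/2 = 18.55
Area = √(s(s−a)(s−b)(s−c)) = √(18.55·4.85·11.95·1.75) ≈ √1881.45 ≈ 43.3756
abc = 13.7·6.6·16.8 = 1519.056
R = abc/(4·Area) ≈ 1519.056/(4·43.3756) = 1519.056/173.503 ≈ 8.75524

R = 8.755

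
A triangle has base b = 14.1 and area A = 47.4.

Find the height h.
A = ½·b·h  ⇒  h = 2A/b = 2·47.4/14.1 = 94.8/14.1 ≈ 6.7234

h = 6.723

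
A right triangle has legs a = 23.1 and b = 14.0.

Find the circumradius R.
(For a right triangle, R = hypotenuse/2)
Hypotenuse c = √(a² + b²) = √(533.61 + 196) = √729.61 ≈ 27.0113
R = c/2 ≈ 27.0113/2 ≈ 13.5056

R = 13.51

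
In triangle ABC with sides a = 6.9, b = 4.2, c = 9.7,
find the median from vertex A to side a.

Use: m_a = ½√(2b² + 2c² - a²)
m_a = ½√(2·4.2² + 2·9.7² − 6.9²) = ½√(2·17.64 + 2·94.09 − 47.61) = ½√(35.28 + 188.18 − 47.61) = ½√175.85
√175.85 ≈ 13.2608, so m_a ≈ 6.63042

m_a = 6.63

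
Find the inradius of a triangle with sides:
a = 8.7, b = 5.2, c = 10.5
r = Area/s where s is the semi-perimeter.
s = (8.7 + 5.2 + 10.5)/2 = 24.4/2 = 12.2
Area = √(s(s−a)(s−b)(s−c)) = √(12.2·3.5·7·1.7) ≈ √508.13 ≈ 22.5417
r ≈ 22.5417/12.2 ≈ 1.84768

r = 1.848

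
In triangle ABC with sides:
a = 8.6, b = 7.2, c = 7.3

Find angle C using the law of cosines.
c² = a² + b² − 2ab·cos(C)  ⇒  cos(C) = (a² + b² − c²)/(2ab)
cos(C) = (8.6² + 7.2² − 7.3²)/(2·8.6·7.2) = (73.96 + 51.84 − 53.29)/123.84 = 72.51/123.84 ≈ 0.585514
C = arccos(0.585514) ≈ 54.1607°

C = 54.16°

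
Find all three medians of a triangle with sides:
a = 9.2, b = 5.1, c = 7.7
Median formula: m_a = ½√(2b² + 2c² − a²) (and cyclically). a² = 84.64, b² = 26.01, c² = 59.29.
m_a = ½√(2·26.01 + 2·59.29 − 84.64) = ½√85.96 ≈ ½·9.27146 ≈ 4.63573
m_b = ½√(2·84.64 + 2·59.29 − 26.01) = ½√261.85 ≈ ½·16.1818 ≈ 8.09089
m_c = ½√(2·84.64 + 2·26.01 − 59.29) = ½√162.01 ≈ ½·12.7283 ≈ 6.36416

m_a = 4.636, m_b = 8.091, m_c = 6.364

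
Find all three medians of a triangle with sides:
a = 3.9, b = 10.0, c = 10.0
Median formula: m_a = ½√(2b² + 2c² − a²) (and cyclically). a² = 15.21, b² = 100, c² = 100.
m_a = ½√(2·100 + 2·100 − 15.21) = ½√384.79 ≈ ½·19.6161 ≈ 9.80803
m_b = ½√(2·15.21 + 2·100 − 100) = ½√130.42 ≈ ½·11.4202 ≈ 5.71008
m_c = ½√(2·15.21 + 2·100 − 100) = ½√130.42 ≈ ½·11.4202 ≈ 5.71008

m_a = 9.808, m_b = 5.71, m_c = 5.71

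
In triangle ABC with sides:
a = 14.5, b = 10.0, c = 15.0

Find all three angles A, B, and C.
Law of cosines for each angle (a² = 210.25, b² = 100, c² = 225):
cos(A) = (b² + c² − a²)/(2bc) = (100 + 225 − 210.25)/(2·10.0·15.0) = 114.75/300 ≈ 0.3825  ⇒  A ≈ 67.5114°
cos(B) = (a² + c² − b²)/(2ac) = (210.25 + 225 − 100)/(2·14.5·15.0) = 335.25/435 ≈ 0.77069  ⇒  B ≈ 39.5841°
cos(C) = (a² + b² − c²)/(2ab) = (210.25 + 100 − 225)/(2·14.5·10.0) = 85.25/290 ≈ 0.293966  ⇒  C ≈ 72.9045°
Check: A + B + C ≈ 180°

A = 67.51°, B = 39.58°, C = 72.9°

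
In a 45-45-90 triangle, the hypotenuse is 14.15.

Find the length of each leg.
In a 45-45-90 triangle hypotenuse = leg·√2, so leg = hypotenuse/√2.
Leg = 14.15/√2 ≈ 14.15/1.41421 ≈ 10.0056

Each leg = 10.01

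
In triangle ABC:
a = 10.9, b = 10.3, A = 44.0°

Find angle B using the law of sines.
a/sin(A) = b/sin(B)  ⇒  sin(B) = b·sin(A)/a = 10.3·sin(44.0°)/10.9
sin(44.0°) ≈ 0.694658
sin(B) ≈ 10.3·0.694658/10.9 ≈ 7.15498/10.9 ≈ 0.65642
B = arcsin(0.65642) ≈ 41.0274°
(Since b ≤ a we need B ≤ A, so the obtuse alternative 180° − 41.0274° ≈ 138.973° is rejected.)

B = 41.03°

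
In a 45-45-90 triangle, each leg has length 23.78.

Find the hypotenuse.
In a 45-45-90 triangle the sides are in ratio 1 : 1 : √2, so hypotenuse = leg·√2.
Hypotenuse = 23.78·√2 ≈ 23.78·1.41421 ≈ 33.63

Hypotenuse = 23.78√2 = 33.63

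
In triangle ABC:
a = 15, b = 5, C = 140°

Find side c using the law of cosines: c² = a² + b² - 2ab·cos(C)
c² = 15² + 5² − 2·15·5·cos(140°)
cos(140°) ≈ -0.766044
c² ≈ 225 + 25 − 150·(-0.766044) ≈ 250 + 114.907 ≈ 364.907
c ≈ √364.907 ≈ 19.1025

c = 19.1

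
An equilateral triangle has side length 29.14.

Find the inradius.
r = Area/s with s the semi-perimeter.
Area = (√3/4)·29.14² = (√3/4)·849.1396 ≈ 0.433013·849.1396 ≈ 367.688
s = 3·29.14/2 = 43.71
r ≈ 367.688/43.71 ≈ 8.41199
(Equivalently r = side/(2√3) = 29.14/3.4641 ≈ 8.41199.)

r = 8.412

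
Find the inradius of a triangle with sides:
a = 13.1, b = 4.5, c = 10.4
r = Area/s where s is the semi-perimeter.
s = (13.1 + 4.5 + 10.4)/2 = 28/2 = 14
Area = √(s(s−a)(s−b)(s−c)) = √(14·0.9·9.5·3.6) ≈ √430.92 ≈ 20.7586
r ≈ 20.7586/14 ≈ 1.48276

r = 1.483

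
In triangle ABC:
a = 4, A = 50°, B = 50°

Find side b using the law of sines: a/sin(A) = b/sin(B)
a/sin(A) = b/sin(B)  ⇒  b = a·sin(B)/sin(A) = 4·sin(50°)/sin(50°)
sin(50°) ≈ 0.766044, sin(50°) ≈ 0.766044
b ≈ 4·0.766044/0.766044 ≈ 3.06418/0.766044 ≈ 4

b = 4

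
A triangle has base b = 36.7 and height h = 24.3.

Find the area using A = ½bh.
A = ½·b·h = ½·36.7·24.3 = ½·891.81 = 445.905

Area = 445.905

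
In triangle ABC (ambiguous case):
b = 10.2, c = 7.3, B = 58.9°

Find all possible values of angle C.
b/sin(B) = c/sin(C)  ⇒  sin(C) = c·sin(B)/b = 7.3·sin(58.9°)/10.2
sin(58.9°) ≈ 0.856267
sin(C) ≈ 7.3·0.856267/10.2 ≈ 6.25075/10.2 ≈ 0.612819
Candidate 1: C₁ = arcsin(0.612819) ≈ 37.7936°  →  A = 180° − 58.9° − 37.7936° ≈ 83.3064° > 0, valid
Candidate 2: C₂ = 180° − C₁ ≈ 142.206°  →  A = 180° − 58.9° − 142.206° ≈ -21.1064° ≤ 0, not a valid triangle

C = 37.79° (one solution)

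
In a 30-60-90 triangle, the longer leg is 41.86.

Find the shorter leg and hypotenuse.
In a 30-60-90 triangle the sides are in ratio 1 : √3 : 2, so short leg = long leg/√3 and hypotenuse = 2·(short leg).
Short leg = 41.86/√3 ≈ 41.86/1.73205 ≈ 24.1679
Hypotenuse = 2·24.1679 ≈ 48.3358

Short leg = 24.17, Hypotenuse = 48.34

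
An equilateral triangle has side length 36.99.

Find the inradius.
r = Area/s with s the semi-perimeter.
Area = (√3/4)·36.99² = (√3/4)·1368.2601 ≈ 0.433013·1368.2601 ≈ 592.474
s = 3·36.99/2 = 55.485
r ≈ 592.474/55.485 ≈ 10.6781
(Equivalently r = side/(2√3) = 36.99/3.4641 ≈ 10.6781.)

r = 10.68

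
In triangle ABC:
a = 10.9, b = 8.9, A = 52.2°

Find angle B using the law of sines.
a/sin(A) = b/sin(B)  ⇒  sin(B) = b·sin(A)/a = 8.9·sin(52.2°)/10.9
sin(52.2°) ≈ 0.790155
sin(B) ≈ 8.9·0.790155/10.9 ≈ 7.03238/10.9 ≈ 0.645172
B = arcsin(0.645172) ≈ 40.1786°
(Since b ≤ a we need B ≤ A, so the obtuse alternative 180° − 40.1786° ≈ 139.821° is rejected.)

B = 40.18°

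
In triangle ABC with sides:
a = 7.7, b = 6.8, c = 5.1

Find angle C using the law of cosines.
c² = a² + b² − 2ab·cos(C)  ⇒  cos(C) = (a² + b² − c²)/(2ab)
cos(C) = (7.7² + 6.8² − 5.1²)/(2·7.7·6.8) = (59.29 + 46.24 − 26.01)/104.72 = 79.52/104.72 ≈ 0.759358
C = arccos(0.759358) ≈ 40.5923°

C = 40.59°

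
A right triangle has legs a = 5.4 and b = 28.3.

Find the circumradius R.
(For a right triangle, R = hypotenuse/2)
Hypotenuse c = √(a² + b²) = √(29.16 + 800.89) = √830.05 ≈ 28.8106
R = c/2 ≈ 28.8106/2 ≈ 14.4053

R = 14.41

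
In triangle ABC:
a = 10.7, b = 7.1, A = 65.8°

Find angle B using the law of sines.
a/sin(A) = b/sin(B)  ⇒  sin(B) = b·sin(A)/a = 7.1·sin(65.8°)/10.7
sin(65.8°) ≈ 0.91212
sin(B) ≈ 7.1·0.91212/10.7 ≈ 6.47605/10.7 ≈ 0.605239
B = arcsin(0.605239) ≈ 37.246°
(Since b ≤ a we need B ≤ A, so the obtuse alternative 180° − 37.246° ≈ 142.754° is rejected.)

B = 37.25°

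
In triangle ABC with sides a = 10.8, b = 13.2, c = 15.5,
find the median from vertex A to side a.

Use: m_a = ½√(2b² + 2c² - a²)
m_a = ½√(2·13.2² + 2·15.5² − 10.8²) = ½√(2·174.24 + 2·240.25 − 116.64) = ½√(348.48 + 480.5 − 116.64) = ½√712.34
√712.34 ≈ 26.6897, so m_a ≈ 13.3448

m_a = 13.34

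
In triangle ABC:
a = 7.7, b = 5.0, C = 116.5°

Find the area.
Two sides and the included angle (SAS): A = ½·a·b·sin(C) = ½·7.7·5.0·sin(116.5°)
sin(116.5°) ≈ 0.894934
A ≈ ½·38.5·0.894934 = 19.25·0.894934 ≈ 17.2275

Area = 17.23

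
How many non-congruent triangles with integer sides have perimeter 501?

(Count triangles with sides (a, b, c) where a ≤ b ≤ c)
Let a ≤ b ≤ c with a + b + c = 501. The only binding inequality is a + b > c, i.e. 501 − c > c, so c < 501/2; and c ≥ 501/3 since c is the largest side.
So 167 ≤ c ≤ 250. For each c, b runs from ⌈(501 − c)/2⌉ up to c (then a = 501 − b − c satisfies 1 ≤ a ≤ b automatically), giving c − ⌈(501 − c)/2⌉ + 1 choices.
Summing over c: 1 + 2 + 4 + 5 + … + 124 + 125  (84 terms, c = 167, …, 250) = 5292
Check (closed form: nearest integer to p²/48 for even p, (p+3)²/48 for odd p): (501+3)²/48 = 504²/48 = 254016/48 ≈ 5292.00 → 5292

5292 triangles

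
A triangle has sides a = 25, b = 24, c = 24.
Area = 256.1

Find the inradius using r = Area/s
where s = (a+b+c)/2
s = (25 + 24 + 24)/2 = 73/2 = 36.5
r = Area/s = 256.1/36.5 ≈ 7.01644

r = 7.016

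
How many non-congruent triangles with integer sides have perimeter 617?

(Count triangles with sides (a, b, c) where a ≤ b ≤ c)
Let a ≤ b ≤ c with a + b + c = 617. The only binding inequality is a + b > c, i.e. 617 − c > c, so c < 617/2; and c ≥ 617/3 since c is the largest side.
So 206 ≤ c ≤ 308. For each c, b runs from ⌈(617 − c)/2⌉ up to c (then a = 617 − b − c satisfies 1 ≤ a ≤ b automatically), giving c − ⌈(617 − c)/2⌉ + 1 choices.
Summing over c: 1 + 3 + 4 + 6 + … + 153 + 154  (103 terms, c = 206, …, 308) = 8008
Check (closed form: nearest integer to p²/48 for even p, (p+3)²/48 for odd p): (617+3)²/48 = 620²/48 = 384400/48 ≈ 8008.33 → 8008

8008 triangles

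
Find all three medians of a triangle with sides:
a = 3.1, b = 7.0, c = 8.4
Median formula: m_a = ½√(2b² + 2c² − a²) (and cyclically). a² = 9.61, b² = 49, c² = 70.56.
m_a = ½√(2·49 + 2·70.56 − 9.61) = ½√229.51 ≈ ½·15.1496 ≈ 7.57479
m_b = ½√(2·9.61 + 2·70.56 − 49) = ½√111.34 ≈ ½·10.5518 ≈ 5.27589
m_c = ½√(2·9.61 + 2·49 − 70.56) = ½√46.66 ≈ ½·6.83081 ≈ 3.41541

m_a = 7.575, m_b = 5.276, m_c = 3.415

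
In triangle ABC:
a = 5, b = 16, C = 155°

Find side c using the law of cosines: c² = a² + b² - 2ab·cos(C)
c² = 5² + 16² − 2·5·16·cos(155°)
cos(155°) ≈ -0.906308
c² ≈ 25 + 256 − 160·(-0.906308) ≈ 281 + 145.009 ≈ 426.009
c ≈ √426.009 ≈ 20.64

c = 20.64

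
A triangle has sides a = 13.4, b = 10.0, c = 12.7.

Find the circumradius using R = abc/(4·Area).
First find the area with Heron's formula.
s = (13.4 + 10.0 + 12.7)/2 = 18.05
Area = √(s(s−a)(s−b)(s−c)) = √(18.05·4.65·8.05·5.35) ≈ √3614.76 ≈ 60.1229
abc = 13.4·10.0·12.7 = 1701.8
R = abc/(4·Area) ≈ 1701.8/(4·60.1229) = 1701.8/240.492 ≈ 7.07634

R = 7.076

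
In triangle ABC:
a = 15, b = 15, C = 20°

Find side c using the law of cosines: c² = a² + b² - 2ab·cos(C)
c² = 15² + 15² − 2·15·15·cos(20°)
cos(20°) ≈ 0.939693
c² ≈ 225 + 225 − 450·(0.939693) ≈ 450 − 422.862 ≈ 27.1383
c ≈ √27.1383 ≈ 5.20945

c = 5.209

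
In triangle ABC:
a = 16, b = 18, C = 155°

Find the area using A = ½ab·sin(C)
A = ½·a·b·sin(C) = ½·16·18·sin(155°)
sin(155°) ≈ 0.422618
A ≈ ½·288·0.422618 = 144·0.422618 ≈ 60.857

Area = 60.86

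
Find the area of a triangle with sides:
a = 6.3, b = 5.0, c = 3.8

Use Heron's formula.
s = (6.3 + 5.0 + 3.8)/2 = 15.1/2 = 7.55
s − a = 1.25, s − b = 2.55, s − c = 3.75
s(s−a)(s−b)(s−c) = 7.55·1.25·2.55·3.75 ≈ 90.2461
Area = √90.2461 ≈ 9.49979

Area = 9.5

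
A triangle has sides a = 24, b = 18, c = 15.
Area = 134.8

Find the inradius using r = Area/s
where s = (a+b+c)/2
s = (24 + 18 + 15)/2 = 57/2 = 28.5
r = Area/s = 134.8/28.5 ≈ 4.72982

r = 4.73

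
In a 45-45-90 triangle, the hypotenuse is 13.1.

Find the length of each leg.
In a 45-45-90 triangle hypotenuse = leg·√2, so leg = hypotenuse/√2.
Leg = 13.1/√2 ≈ 13.1/1.41421 ≈ 9.2631

Each leg = 9.263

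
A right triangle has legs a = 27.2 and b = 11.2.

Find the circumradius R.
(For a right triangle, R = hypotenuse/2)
Hypotenuse c = √(a² + b²) = √(739.84 + 125.44) = √865.28 ≈ 29.4156
R = c/2 ≈ 29.4156/2 ≈ 14.7078

R = 14.71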